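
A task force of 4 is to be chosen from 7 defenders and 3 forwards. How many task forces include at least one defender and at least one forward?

Unrestricted: C(10,4) = 210 ways to pick any 4 of the 10.
Selections missing a whole group: no defenders → C(3,4) = 0; no forwards → C(7,4) = 35.
Both groups omitted at once is impossible, so 210 − 35 = 175.

175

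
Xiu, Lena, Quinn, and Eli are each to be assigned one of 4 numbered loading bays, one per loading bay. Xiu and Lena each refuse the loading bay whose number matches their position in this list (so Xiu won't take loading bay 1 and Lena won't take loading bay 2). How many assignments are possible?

14

Let Aᵢ (for i ∈ {1, 2}) be the placements that put person i in their forbidden loading bay. Any j of these fix j positions, leaving (4−j)! ways to fill the rest, and there are C(2,j) ways to pick which j.
By inclusion–exclusion, the number of valid placements is Σ_{j=0}^{2} (−1)^j C(2,j)·(4−j)!.
Computing: 24 − 12 + 2 = 14.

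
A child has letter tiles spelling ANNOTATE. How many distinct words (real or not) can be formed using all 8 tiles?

ANNOTATE has 8 letters with A appearing twice, N appearing twice, and T appearing twice.
The number of distinct arrangements is 8!/(2!·2!·2!) = 40320/8 = 5040.

5040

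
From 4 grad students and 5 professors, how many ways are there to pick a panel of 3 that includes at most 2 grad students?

Split by how many grad students are chosen (0 through 2).
Sum: C(4,0)·C(5,3) + C(4,1)·C(5,2) + C(4,2)·C(5,1) = 10 + 40 + 30 = 80.

80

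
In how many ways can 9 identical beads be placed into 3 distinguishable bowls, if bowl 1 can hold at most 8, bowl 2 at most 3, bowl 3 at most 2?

11

By stars and bars, unrestricted non-negative solutions to x_1+…+x_3 = 9 number C(9+2,2) = 55.
Subtract solutions that violate a single cap (substitute x_i' = x_i − (cap_i+1)): x_1 ≥ 9 gives C(2,2) = 1; x_2 ≥ 4 gives C(7,2) = 21; x_3 ≥ 3 gives C(8,2) = 28. Together 50.
Add back pairs where two caps are both exceeded: 0 + 0 + 6 = 6.
By inclusion–exclusion the count is 55 − 50 + 6 = 11.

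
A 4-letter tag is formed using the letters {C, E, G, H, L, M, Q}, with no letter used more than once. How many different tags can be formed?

Choose and order 4 of the 7 symbols: the first letter has 7 options, the next 6, then 5, 4.
7 × 6 × 5 × 4 = 840.

840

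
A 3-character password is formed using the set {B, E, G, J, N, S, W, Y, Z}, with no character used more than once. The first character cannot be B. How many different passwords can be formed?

The first character has 9−1 = 8 choices (anything except B).
The remaining 2 characters are filled from the other 8 symbols without repetition: 8 × 7 = 56.
Total: 8 × 56 = 448.

448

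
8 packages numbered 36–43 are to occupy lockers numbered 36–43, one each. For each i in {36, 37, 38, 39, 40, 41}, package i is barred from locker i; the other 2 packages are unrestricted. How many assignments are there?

Let Aᵢ (for 36 ≤ i ≤ 41) be the placements that put package i in its forbidden locker. Any j of these fix j positions, leaving (8−j)! ways to fill the rest, and there are C(6,j) ways to pick which j.
By inclusion–exclusion, the number of valid placements is Σ_{j=0}^{6} (−1)^j C(6,j)·(8−j)!.
Computing: 40320 − 30240 + 10800 − 2400 + 360 − 36 + 2 = 18806.

18806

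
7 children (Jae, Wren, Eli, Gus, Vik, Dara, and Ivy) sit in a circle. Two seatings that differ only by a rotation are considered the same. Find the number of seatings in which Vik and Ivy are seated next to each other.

Treat {Vik, Ivy} as one unit (2 internal orders) and seat the resulting 6 units around the table: (5)! circular arrangements.
So 2 × (5)! = 2 × 120 = 240.

240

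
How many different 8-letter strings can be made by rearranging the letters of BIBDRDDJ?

The 8 letters of BIBDRDDJ have repeats: B appearing twice and D appearing 3 times.
Dividing 8! = 40320 by 3!·2! = 12 for the repeated letters gives 3360.

3360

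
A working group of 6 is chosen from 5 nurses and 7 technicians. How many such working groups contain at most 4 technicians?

Split by how many technicians are chosen (0 through 4).
Sum: C(7,0)·C(5,6) + C(7,1)·C(5,5) + C(7,2)·C(5,4) + C(7,3)·C(5,3) + C(7,4)·C(5,2) = 0 + 7 + 105 + 350 + 350 = 812.

812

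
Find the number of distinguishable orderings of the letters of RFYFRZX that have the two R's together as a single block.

360

Treat the 2 copies of R as a single block. The multiset to arrange is then {RR, F, F, X, Y, Z}, 6 items in all.
That gives (6)!/(2!) = 360 arrangements.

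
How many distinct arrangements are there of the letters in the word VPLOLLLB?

1680

Letter multiplicities in VPLOLLLB: B×1, L×4, O×1, P×1, V×1.
Dividing 8! = 40320 by 4! = 24 for the repeated letters gives 1680.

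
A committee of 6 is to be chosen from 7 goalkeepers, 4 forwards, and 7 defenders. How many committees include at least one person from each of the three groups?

Unrestricted: C(18,6) = 18564 ways to pick any 6 of the 18.
Selections missing a whole group: no goalkeepers → C(11,6) = 462; no forwards → C(14,6) = 3003; no defenders → C(11,6) = 462.
Add back selections omitting two groups (i.e. drawn from a single group): C(7,6) + C(4,6) + C(7,6) = 14.
By inclusion–exclusion: 18564 − 3927 + 14 = 14651.

14651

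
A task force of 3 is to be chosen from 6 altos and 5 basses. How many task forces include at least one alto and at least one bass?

135

Unrestricted: C(11,3) = 165 ways to pick any 3 of the 11.
Subtract selections that omit an entire group: no altos → C(5,3) = 10; no basses → C(6,3) = 20.
Both groups omitted at once is impossible, so 165 − 30 = 135.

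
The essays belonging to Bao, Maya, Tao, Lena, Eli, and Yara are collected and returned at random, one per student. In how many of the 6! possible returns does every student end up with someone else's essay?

265

Count assignments avoiding every fixed point. For any j of the 6 students fixed to their own essay, the other 6−j can be arranged in (6−j)! ways.
By inclusion–exclusion this is Σ_{j=0}^{6} (−1)^j C(6,j)·(6−j)!.
Computing: 720 − 720 + 360 − 120 + 30 − 6 + 1 = 265.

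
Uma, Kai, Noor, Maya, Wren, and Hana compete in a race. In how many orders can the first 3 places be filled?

120

There are 6 choices for 1st place, 5 for 2nd, and 4 for 3rd.
That gives 6 × 5 × 4 = 120.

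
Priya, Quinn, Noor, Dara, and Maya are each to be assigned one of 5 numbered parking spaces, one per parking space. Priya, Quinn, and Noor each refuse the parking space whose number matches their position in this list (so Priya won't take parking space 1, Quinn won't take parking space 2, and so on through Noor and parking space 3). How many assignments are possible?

Let Aᵢ (for i ∈ {1, 2, 3}) be the placements that put person i in their forbidden parking space. Any j of these fix j positions, leaving (5−j)! ways to fill the rest, and there are C(3,j) ways to pick which j.
By inclusion–exclusion, the number of valid placements is Σ_{j=0}^{3} (−1)^j C(3,j)·(5−j)!.
Computing: 120 − 72 + 18 − 2 = 64.

64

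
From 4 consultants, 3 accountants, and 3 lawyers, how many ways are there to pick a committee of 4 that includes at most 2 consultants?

Split by how many consultants are chosen (0 through 2).
Sum: C(4,0)·C(6,4) + C(4,1)·C(6,3) + C(4,2)·C(6,2) = 15 + 80 + 90 = 185.

185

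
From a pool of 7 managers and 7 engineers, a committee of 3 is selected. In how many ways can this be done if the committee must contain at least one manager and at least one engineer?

294

With no constraint there are C(14,3) = 364 possible selections.
Subtract selections that omit an entire group: no managers → C(7,3) = 35; no engineers → C(7,3) = 35.
Both groups omitted at once is impossible, so 364 − 70 = 294.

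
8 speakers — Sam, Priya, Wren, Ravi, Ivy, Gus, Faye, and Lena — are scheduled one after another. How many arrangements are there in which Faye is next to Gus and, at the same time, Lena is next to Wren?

Treat {Faye,Gus} as one block (2 orders) and {Lena,Wren} as another (2 orders).
That leaves 6 units to arrange: 2 × 2 × 6! = 4 × 720 = 2880.

2880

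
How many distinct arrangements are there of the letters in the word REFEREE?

The 7 letters of REFEREE have repeats: E appearing 4 times and R appearing twice.
Dividing 7! = 5040 by 4!·2! = 48 for the repeated letters gives 105.

105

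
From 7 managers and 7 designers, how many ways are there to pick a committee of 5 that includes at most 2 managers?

1001

Split by how many managers are chosen (0 through 2).
Sum: C(7,0)·C(7,5) + C(7,1)·C(7,4) + C(7,2)·C(7,3) = 21 + 245 + 735 = 1001.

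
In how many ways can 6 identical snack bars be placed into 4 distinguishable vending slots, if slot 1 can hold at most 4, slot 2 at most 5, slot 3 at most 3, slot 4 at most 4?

65

Ignoring the caps, the number of non-negative solutions to x_1+…+x_4 = 6 is C(9,3) = 84.
Subtract solutions that violate a single cap (substitute x_i' = x_i − (cap_i+1)): x_1 ≥ 5 gives C(4,3) = 4; x_2 ≥ 6 gives C(3,3) = 1; x_3 ≥ 4 gives C(5,3) = 10; x_4 ≥ 5 gives C(4,3) = 4. Together 19.
No two caps can be exceeded simultaneously, so the pair terms are all 0.
By inclusion–exclusion the count is 84 − 19 + 0 = 65.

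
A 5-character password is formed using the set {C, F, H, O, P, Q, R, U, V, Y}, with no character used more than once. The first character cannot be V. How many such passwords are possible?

27216

The first character has 10−1 = 9 choices (anything except V).
The remaining 4 characters are filled from the other 9 symbols without repetition: 9 × 8 × 7 × 6 = 3024.
Total: 9 × 3024 = 27216.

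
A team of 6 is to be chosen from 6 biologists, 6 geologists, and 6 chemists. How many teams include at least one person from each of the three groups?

15795

Unrestricted: C(18,6) = 18564 ways to pick any 6 of the 18.
Selections missing a whole group: no biologists → C(12,6) = 924; no geologists → C(12,6) = 924; no chemists → C(12,6) = 924.
Add back selections omitting two groups (i.e. drawn from a single group): C(6,6) + C(6,6) + C(6,6) = 3.
By inclusion–exclusion: 18564 − 2772 + 3 = 15795.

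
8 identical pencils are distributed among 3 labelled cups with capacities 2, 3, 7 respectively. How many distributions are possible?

11

By stars and bars, unrestricted non-negative solutions to x_1+…+x_3 = 8 number C(8+2,2) = 45.
Subtract solutions that violate a single cap (substitute x_i' = x_i − (cap_i+1)): x_1 ≥ 3 gives C(7,2) = 21; x_2 ≥ 4 gives C(6,2) = 15; x_3 ≥ 8 gives C(2,2) = 1. Together 37.
Add back pairs where two caps are both exceeded: 3 + 0 + 0 = 3.
By inclusion–exclusion the count is 45 − 37 + 3 = 11.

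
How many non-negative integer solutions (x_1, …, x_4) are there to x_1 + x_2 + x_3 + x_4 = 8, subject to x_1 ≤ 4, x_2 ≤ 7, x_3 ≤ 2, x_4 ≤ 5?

79

By stars and bars, unrestricted non-negative solutions to x_1+…+x_4 = 8 number C(8+3,3) = 165.
Subtract solutions that violate a single cap (substitute x_i' = x_i − (cap_i+1)): x_1 ≥ 5 gives C(6,3) = 20; x_2 ≥ 8 gives C(3,3) = 1; x_3 ≥ 3 gives C(8,3) = 56; x_4 ≥ 6 gives C(5,3) = 10. Together 87.
Add back pairs where two caps are both exceeded: 0 + 1 + 0 + 0 + 0 + 0 = 1.
By inclusion–exclusion the count is 165 − 87 + 1 = 79.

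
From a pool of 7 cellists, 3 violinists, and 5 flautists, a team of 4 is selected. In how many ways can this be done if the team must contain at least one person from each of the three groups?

Unrestricted: C(15,4) = 1365 ways to pick any 4 of the 15.
Selections missing a whole group: no cellists → C(8,4) = 70; no violinists → C(12,4) = 495; no flautists → C(10,4) = 210.
Add back selections omitting two groups (i.e. drawn from a single group): C(7,4) + C(3,4) + C(5,4) = 40.
By inclusion–exclusion: 1365 − 775 + 40 = 630.

630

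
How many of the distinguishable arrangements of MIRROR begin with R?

Fix R in the first position and arrange the remaining 5 letters.
Those 5 letters have R appearing twice, giving (5)!/(2!) = 60.

60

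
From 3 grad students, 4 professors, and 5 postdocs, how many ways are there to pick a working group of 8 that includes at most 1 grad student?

117

Split by how many grad students are chosen (0 through 1).
Sum: C(3,0)·C(9,8) + C(3,1)·C(9,7) = 9 + 108 = 117.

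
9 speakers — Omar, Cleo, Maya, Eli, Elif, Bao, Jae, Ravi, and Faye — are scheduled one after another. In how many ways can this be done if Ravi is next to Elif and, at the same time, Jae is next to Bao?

Treat {Ravi,Elif} as one block (2 orders) and {Jae,Bao} as another (2 orders).
That leaves 7 units to arrange: 2 × 2 × 7! = 4 × 5040 = 20160.

20160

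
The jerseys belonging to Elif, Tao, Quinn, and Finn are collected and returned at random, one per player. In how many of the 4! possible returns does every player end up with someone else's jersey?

Let Aᵢ be the assignments in which player i gets their old jersey. We want the size of the complement of A₁∪…∪A_4.
By inclusion–exclusion this is Σ_{j=0}^{4} (−1)^j C(4,j)·(4−j)!.
Computing: 24 − 24 + 12 − 4 + 1 = 9.

9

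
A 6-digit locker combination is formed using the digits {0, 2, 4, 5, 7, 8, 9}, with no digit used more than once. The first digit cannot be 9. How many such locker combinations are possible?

The first digit has 7−1 = 6 choices (anything except 9).
The remaining 5 digits are filled from the other 6 symbols without repetition: 6 × 5 × 4 × 3 × 2 = 720.
Total: 6 × 720 = 4320.

4320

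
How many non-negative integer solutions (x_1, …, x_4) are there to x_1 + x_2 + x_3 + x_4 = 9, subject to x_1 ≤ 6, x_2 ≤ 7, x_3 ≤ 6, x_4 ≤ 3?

Without the upper bounds there are C(12,3) = 220 ways to split 9 among 4 variables.
Subtract solutions that violate a single cap (substitute x_i' = x_i − (cap_i+1)): x_1 ≥ 7 gives C(5,3) = 10; x_2 ≥ 8 gives C(4,3) = 4; x_3 ≥ 7 gives C(5,3) = 10; x_4 ≥ 4 gives C(8,3) = 56. Together 80.
No two caps can be exceeded simultaneously, so the pair terms are all 0.
By inclusion–exclusion the count is 220 − 80 + 0 = 140.

140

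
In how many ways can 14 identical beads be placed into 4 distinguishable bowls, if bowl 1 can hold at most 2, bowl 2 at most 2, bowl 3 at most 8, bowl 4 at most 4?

Ignoring the caps, the number of non-negative solutions to x_1+…+x_4 = 14 is C(17,3) = 680.
Subtract solutions that violate a single cap (substitute x_i' = x_i − (cap_i+1)): x_1 ≥ 3 gives C(14,3) = 364; x_2 ≥ 3 gives C(14,3) = 364; x_3 ≥ 9 gives C(8,3) = 56; x_4 ≥ 5 gives C(12,3) = 220. Together 1004.
Add back pairs where two caps are both exceeded: 165 + 10 + 84 + 10 + 84 + 1 = 354.
Subtract triples: 0 + 20 + 0 + 0 = 20.
By inclusion–exclusion the count is 680 − 1004 + 354 − 20 = 10.

10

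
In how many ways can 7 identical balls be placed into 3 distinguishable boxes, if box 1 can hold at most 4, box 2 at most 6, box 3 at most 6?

28

Ignoring the caps, the number of non-negative solutions to x_1+…+x_3 = 7 is C(9,2) = 36.
Subtract solutions that violate a single cap (substitute x_i' = x_i − (cap_i+1)): x_1 ≥ 5 gives C(4,2) = 6; x_2 ≥ 7 gives C(2,2) = 1; x_3 ≥ 7 gives C(2,2) = 1. Together 8.
No two caps can be exceeded simultaneously, so the pair terms are all 0.
By inclusion–exclusion the count is 36 − 8 + 0 = 28.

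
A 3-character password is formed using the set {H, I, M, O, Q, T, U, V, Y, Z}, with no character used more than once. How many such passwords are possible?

720

Choose and order 3 of the 10 symbols: the first character has 10 options, the next 9, then 8.
10 × 9 × 8 = 720.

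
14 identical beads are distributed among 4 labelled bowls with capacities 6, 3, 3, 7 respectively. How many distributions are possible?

Without the upper bounds there are C(17,3) = 680 ways to split 14 among 4 bowls.
Subtract solutions that violate a single cap (substitute x_i' = x_i − (cap_i+1)): x_1 ≥ 7 gives C(10,3) = 120; x_2 ≥ 4 gives C(13,3) = 286; x_3 ≥ 4 gives C(13,3) = 286; x_4 ≥ 8 gives C(9,3) = 84. Together 776.
Add back pairs where two caps are both exceeded: 20 + 20 + 0 + 84 + 10 + 10 = 144.
By inclusion–exclusion the count is 680 − 776 + 144 = 48.

48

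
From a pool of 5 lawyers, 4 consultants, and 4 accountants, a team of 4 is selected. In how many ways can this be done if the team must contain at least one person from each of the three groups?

Unrestricted: C(13,4) = 715 ways to pick any 4 of the 13.
Subtract selections that omit an entire group: no lawyers → C(8,4) = 70; no consultants → C(9,4) = 126; no accountants → C(9,4) = 126.
Add back selections omitting two groups (i.e. drawn from a single group): C(5,4) + C(4,4) + C(4,4) = 7.
By inclusion–exclusion: 715 − 322 + 7 = 400.

400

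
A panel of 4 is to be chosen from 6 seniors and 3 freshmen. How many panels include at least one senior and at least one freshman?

111

Unrestricted: C(9,4) = 126 ways to pick any 4 of the 9.
Subtract selections that omit an entire group: no seniors → C(3,4) = 0; no freshmen → C(6,4) = 15.
Both groups omitted at once is impossible, so 126 − 15 = 111.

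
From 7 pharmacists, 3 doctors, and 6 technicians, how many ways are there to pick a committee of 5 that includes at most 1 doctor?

3432

Split by how many doctors are chosen (0 through 1).
Sum: C(3,0)·C(13,5) + C(3,1)·C(13,4) = 1287 + 2145 = 3432.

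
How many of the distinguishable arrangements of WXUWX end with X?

12

With the last slot taken by X, it remains to arrange the other 4 letters (WUWX).
Those 4 letters have W appearing twice, giving (4)!/(2!) = 12.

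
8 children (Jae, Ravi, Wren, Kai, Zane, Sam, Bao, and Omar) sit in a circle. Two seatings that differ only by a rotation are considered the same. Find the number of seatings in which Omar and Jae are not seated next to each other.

All circular seatings of 8 people number (7)! = 5040.
Seatings with Omar beside Jae: treat them as a block with 2 internal orders, giving 2 × (6)! = 1440.
Subtracting, 5040 − 1440 = 3600.

3600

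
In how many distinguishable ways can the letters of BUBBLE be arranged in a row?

BUBBLE has 6 letters with B appearing 3 times.
The number of distinct arrangements is 6!/(3!) = 720/6 = 120.

120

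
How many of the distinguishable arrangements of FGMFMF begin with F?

With the first slot taken by F, it remains to arrange the other 5 letters (GMFMF).
Those 5 letters have F appearing twice and M appearing twice, giving (5)!/(2!·2!) = 30.

30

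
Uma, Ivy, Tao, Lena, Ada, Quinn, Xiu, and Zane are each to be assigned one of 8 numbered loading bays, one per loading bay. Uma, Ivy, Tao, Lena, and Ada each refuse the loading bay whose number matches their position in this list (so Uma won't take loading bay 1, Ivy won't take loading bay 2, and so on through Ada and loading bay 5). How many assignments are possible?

21234

Let Aᵢ (for 1 ≤ i ≤ 5) be the placements that put person i in their forbidden loading bay. Any j of these fix j positions, leaving (8−j)! ways to fill the rest, and there are C(5,j) ways to pick which j.
By inclusion–exclusion, the number of valid placements is Σ_{j=0}^{5} (−1)^j C(5,j)·(8−j)!.
Computing: 40320 − 25200 + 7200 − 1200 + 120 − 6 = 21234.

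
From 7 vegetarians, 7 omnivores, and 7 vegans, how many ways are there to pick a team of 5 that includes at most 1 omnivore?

9009

Split by how many omnivores are chosen (0 through 1).
Sum: C(7,0)·C(14,5) + C(7,1)·C(14,4) = 2002 + 7007 = 9009.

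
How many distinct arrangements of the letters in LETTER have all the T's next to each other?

60

Treat the 2 copies of T as a single block. The multiset to arrange is then {TT, E, E, L, R}, 5 items in all.
That gives (5)!/(2!) = 60 arrangements.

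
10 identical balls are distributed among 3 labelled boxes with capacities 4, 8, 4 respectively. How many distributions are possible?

22

By stars and bars, unrestricted non-negative solutions to x_1+…+x_3 = 10 number C(10+2,2) = 66.
Subtract solutions that violate a single cap (substitute x_i' = x_i − (cap_i+1)): x_1 ≥ 5 gives C(7,2) = 21; x_2 ≥ 9 gives C(3,2) = 3; x_3 ≥ 5 gives C(7,2) = 21. Together 45.
Add back pairs where two caps are both exceeded: 0 + 1 + 0 = 1.
By inclusion–exclusion the count is 66 − 45 + 1 = 22.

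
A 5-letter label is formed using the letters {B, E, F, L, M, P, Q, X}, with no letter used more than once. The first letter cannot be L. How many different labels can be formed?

The first letter has 8−1 = 7 choices (anything except L).
The remaining 4 letters are filled from the other 7 symbols without repetition: 7 × 6 × 5 × 4 = 840.
Total: 7 × 840 = 5880.

5880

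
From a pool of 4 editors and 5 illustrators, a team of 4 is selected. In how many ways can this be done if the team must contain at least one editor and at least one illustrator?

120

Total 4-person selections from all 9: C(9,4) = 126.
Subtract selections that omit an entire group: no editors → C(5,4) = 5; no illustrators → C(4,4) = 1.
Both groups omitted at once is impossible, so 126 − 6 = 120.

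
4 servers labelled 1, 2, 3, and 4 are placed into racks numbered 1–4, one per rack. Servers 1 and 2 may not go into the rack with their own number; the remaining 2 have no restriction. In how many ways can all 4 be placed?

Let Aᵢ (for i ∈ {1, 2}) be the placements that put server i in its forbidden rack. Any j of these fix j positions, leaving (4−j)! ways to fill the rest, and there are C(2,j) ways to pick which j.
By inclusion–exclusion, the number of valid placements is Σ_{j=0}^{2} (−1)^j C(2,j)·(4−j)!.
Computing: 24 − 12 + 2 = 14.

14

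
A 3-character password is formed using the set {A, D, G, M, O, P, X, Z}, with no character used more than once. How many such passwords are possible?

336

This is a permutation of 3 out of 8: P(8,3) = 8!/5!.
That product is 8 × 7 × 6 = 336.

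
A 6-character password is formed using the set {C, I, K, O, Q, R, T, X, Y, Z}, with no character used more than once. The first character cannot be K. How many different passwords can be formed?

136080

The first character has 10−1 = 9 choices (anything except K).
The remaining 5 characters are filled from the other 9 symbols without repetition: 9 × 8 × 7 × 6 × 5 = 15120.
Total: 9 × 15120 = 136080.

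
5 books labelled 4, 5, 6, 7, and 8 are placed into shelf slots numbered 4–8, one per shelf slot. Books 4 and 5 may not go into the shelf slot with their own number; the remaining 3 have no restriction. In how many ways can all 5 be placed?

Let Aᵢ (for i ∈ {4, 5}) be the placements that put book i in its forbidden shelf slot. Any j of these fix j positions, leaving (5−j)! ways to fill the rest, and there are C(2,j) ways to pick which j.
By inclusion–exclusion, the number of valid placements is Σ_{j=0}^{2} (−1)^j C(2,j)·(5−j)!.
Computing: 120 − 48 + 6 = 78.

78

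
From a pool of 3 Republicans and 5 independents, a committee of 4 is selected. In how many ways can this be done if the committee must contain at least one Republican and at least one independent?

Unrestricted: C(8,4) = 70 ways to pick any 4 of the 8.
Subtract selections that omit an entire group: no Republicans → C(5,4) = 5; no independents → C(3,4) = 0.
Both groups omitted at once is impossible, so 70 − 5 = 65.

65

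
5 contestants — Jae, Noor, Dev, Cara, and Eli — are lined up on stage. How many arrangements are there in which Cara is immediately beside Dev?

Treat {Cara, Dev} as a single unit. There are 4 units to order, and the pair itself can be ordered 2 ways.
So the count is 2·(4)! = 48.

48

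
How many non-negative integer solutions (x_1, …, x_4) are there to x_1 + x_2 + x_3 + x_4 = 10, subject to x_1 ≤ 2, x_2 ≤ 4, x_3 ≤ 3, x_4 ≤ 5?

Without the upper bounds there are C(13,3) = 286 ways to split 10 among 4 variables.
Subtract solutions that violate a single cap (substitute x_i' = x_i − (cap_i+1)): x_1 ≥ 3 gives C(10,3) = 120; x_2 ≥ 5 gives C(8,3) = 56; x_3 ≥ 4 gives C(9,3) = 84; x_4 ≥ 6 gives C(7,3) = 35. Together 295.
Add back pairs where two caps are both exceeded: 10 + 20 + 4 + 4 + 0 + 1 = 39.
By inclusion–exclusion the count is 286 − 295 + 39 = 30.

30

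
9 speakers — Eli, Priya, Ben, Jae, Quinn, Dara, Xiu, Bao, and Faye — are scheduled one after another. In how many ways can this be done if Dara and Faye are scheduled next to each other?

80640

Glue Dara and Faye into one block (2 internal orders), leaving 8 units to arrange in a row.
So the count is 2·(8)! = 80640.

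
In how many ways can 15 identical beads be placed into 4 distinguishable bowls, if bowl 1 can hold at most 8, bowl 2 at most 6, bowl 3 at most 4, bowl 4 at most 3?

70

By stars and bars, unrestricted non-negative solutions to x_1+…+x_4 = 15 number C(15+3,3) = 816.
Subtract solutions that violate a single cap (substitute x_i' = x_i − (cap_i+1)): x_1 ≥ 9 gives C(9,3) = 84; x_2 ≥ 7 gives C(11,3) = 165; x_3 ≥ 5 gives C(13,3) = 286; x_4 ≥ 4 gives C(14,3) = 364. Together 899.
Add back pairs where two caps are both exceeded: 0 + 4 + 10 + 20 + 35 + 84 = 153.
By inclusion–exclusion the count is 816 − 899 + 153 = 70.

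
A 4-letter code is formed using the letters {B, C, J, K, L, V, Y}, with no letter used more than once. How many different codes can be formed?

840

Choose and order 4 of the 7 symbols: the first letter has 7 options, the next 6, then 5, 4.
7 × 6 × 5 × 4 = 840.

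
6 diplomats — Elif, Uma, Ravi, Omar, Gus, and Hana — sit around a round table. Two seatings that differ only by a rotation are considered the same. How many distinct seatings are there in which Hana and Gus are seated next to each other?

Glue Hana and Gus into a block (2 internal orders). Seating 5 units around a circle gives (4)! arrangements.
So 2 × (4)! = 2 × 24 = 48.

48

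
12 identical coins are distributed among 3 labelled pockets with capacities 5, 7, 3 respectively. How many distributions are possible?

Ignoring the caps, the number of non-negative solutions to x_1+…+x_3 = 12 is C(14,2) = 91.
Subtract solutions that violate a single cap (substitute x_i' = x_i − (cap_i+1)): x_1 ≥ 6 gives C(8,2) = 28; x_2 ≥ 8 gives C(6,2) = 15; x_3 ≥ 4 gives C(10,2) = 45. Together 88.
Add back pairs where two caps are both exceeded: 0 + 6 + 1 = 7.
By inclusion–exclusion the count is 91 − 88 + 7 = 10.

10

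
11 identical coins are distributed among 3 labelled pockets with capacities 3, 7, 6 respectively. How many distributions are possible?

By stars and bars, unrestricted non-negative solutions to x_1+…+x_3 = 11 number C(11+2,2) = 78.
Subtract solutions that violate a single cap (substitute x_i' = x_i − (cap_i+1)): x_1 ≥ 4 gives C(9,2) = 36; x_2 ≥ 8 gives C(5,2) = 10; x_3 ≥ 7 gives C(6,2) = 15. Together 61.
Add back pairs where two caps are both exceeded: 0 + 1 + 0 = 1.
By inclusion–exclusion the count is 78 − 61 + 1 = 18.

18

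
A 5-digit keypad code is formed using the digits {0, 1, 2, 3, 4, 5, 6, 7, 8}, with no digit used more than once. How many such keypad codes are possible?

15120

Choose and order 5 of the 9 symbols: the first digit has 9 options, the next 8, and so on down to 5.
That product is 9 × 8 × 7 × 6 × 5 = 15120.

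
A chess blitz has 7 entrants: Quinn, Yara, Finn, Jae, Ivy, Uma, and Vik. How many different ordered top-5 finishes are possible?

2520

There are 7 choices for 1st place, 6 for 2nd, and so on down to 3 for position 5.
That gives 7 × 6 × 5 × 4 × 3 = 2520.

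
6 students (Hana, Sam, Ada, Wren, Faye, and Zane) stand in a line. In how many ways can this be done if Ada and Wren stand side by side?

Treat {Ada, Wren} as a single unit. There are 5 units to order, and the pair itself can be ordered 2 ways.
That gives 2 × 5! = 2 × 120 = 240.

240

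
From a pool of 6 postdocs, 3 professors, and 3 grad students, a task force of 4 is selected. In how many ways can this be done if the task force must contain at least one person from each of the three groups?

With no constraint there are C(12,4) = 495 possible selections.
Selections missing a whole group: no postdocs → C(6,4) = 15; no professors → C(9,4) = 126; no grad students → C(9,4) = 126.
Add back selections omitting two groups (i.e. drawn from a single group): C(6,4) + C(3,4) + C(3,4) = 15.
By inclusion–exclusion: 495 − 267 + 15 = 243.

243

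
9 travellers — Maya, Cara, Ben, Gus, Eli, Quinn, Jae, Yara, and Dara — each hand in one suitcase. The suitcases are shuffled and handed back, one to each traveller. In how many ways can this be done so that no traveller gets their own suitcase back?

133496

Count assignments avoiding every fixed point. For any j of the 9 travellers fixed to their own suitcase, the other 9−j can be arranged in (9−j)! ways.
By inclusion–exclusion this is Σ_{j=0}^{9} (−1)^j C(9,j)·(9−j)!.
Computing: 362880 − 362880 + 181440 − 60480 + 15120 − 3024 + 504 − 72 + 9 − 1 = 133496.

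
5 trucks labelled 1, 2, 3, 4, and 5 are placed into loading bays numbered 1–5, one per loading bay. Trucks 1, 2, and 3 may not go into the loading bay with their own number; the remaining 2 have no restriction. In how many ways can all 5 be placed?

Let Aᵢ (for i ∈ {1, 2, 3}) be the placements that put truck i in its forbidden loading bay. Any j of these fix j positions, leaving (5−j)! ways to fill the rest, and there are C(3,j) ways to pick which j.
By inclusion–exclusion, the number of valid placements is Σ_{j=0}^{3} (−1)^j C(3,j)·(5−j)!.
Computing: 120 − 72 + 18 − 2 = 64.

64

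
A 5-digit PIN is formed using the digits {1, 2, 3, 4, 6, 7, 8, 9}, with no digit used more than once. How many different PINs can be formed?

6720

With no repetition, fill the 5 digits in order: 8 choices, then 7, down to 4.
That product is 8 × 7 × 6 × 5 × 4 = 6720.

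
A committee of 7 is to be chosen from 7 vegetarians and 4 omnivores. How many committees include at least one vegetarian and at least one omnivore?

329

Unrestricted: C(11,7) = 330 ways to pick any 7 of the 11.
Selections missing a whole group: no vegetarians → C(4,7) = 0; no omnivores → C(7,7) = 1.
Both groups omitted at once is impossible, so 330 − 1 = 329.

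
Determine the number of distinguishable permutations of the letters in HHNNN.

The 5 letters of HHNNN have repeats: H appearing twice and N appearing 3 times.
The number of distinct arrangements is 5!/(3!·2!) = 120/12 = 10.

10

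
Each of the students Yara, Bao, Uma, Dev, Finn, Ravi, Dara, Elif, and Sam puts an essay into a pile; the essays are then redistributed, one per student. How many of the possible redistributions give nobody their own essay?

Let Aᵢ be the assignments in which student i gets their own essay. We want the size of the complement of A₁∪…∪A_9.
By inclusion–exclusion this is Σ_{j=0}^{9} (−1)^j C(9,j)·(9−j)!.
Computing: 362880 − 362880 + 181440 − 60480 + 15120 − 3024 + 504 − 72 + 9 − 1 = 133496.

133496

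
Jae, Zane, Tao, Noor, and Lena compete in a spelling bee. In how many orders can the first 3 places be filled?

This is an ordered selection of 3 from 5: P(5,3).
That gives 5 × 4 × 3 = 60.

60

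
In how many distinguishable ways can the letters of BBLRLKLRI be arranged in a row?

15120

BBLRLKLRI has 9 letters with B appearing twice, L appearing 3 times, and R appearing twice.
Dividing 9! = 362880 by 3!·2!·2! = 24 for the repeated letters gives 15120.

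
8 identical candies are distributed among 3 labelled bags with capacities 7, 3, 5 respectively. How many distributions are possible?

By stars and bars, unrestricted non-negative solutions to x_1+…+x_3 = 8 number C(8+2,2) = 45.
Subtract solutions that violate a single cap (substitute x_i' = x_i − (cap_i+1)): x_1 ≥ 8 gives C(2,2) = 1; x_2 ≥ 4 gives C(6,2) = 15; x_3 ≥ 6 gives C(4,2) = 6. Together 22.
No two caps can be exceeded simultaneously, so the pair terms are all 0.
By inclusion–exclusion the count is 45 − 22 + 0 = 23.

23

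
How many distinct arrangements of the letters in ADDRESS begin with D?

360

Fix D in the first position and arrange the remaining 6 letters.
Those 6 letters have S appearing twice, giving (6)!/(2!) = 360.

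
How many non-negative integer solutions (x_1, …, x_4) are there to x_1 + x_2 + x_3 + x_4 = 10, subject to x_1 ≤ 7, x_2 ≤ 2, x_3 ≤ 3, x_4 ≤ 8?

By stars and bars, unrestricted non-negative solutions to x_1+…+x_4 = 10 number C(10+3,3) = 286.
Subtract solutions that violate a single cap (substitute x_i' = x_i − (cap_i+1)): x_1 ≥ 8 gives C(5,3) = 10; x_2 ≥ 3 gives C(10,3) = 120; x_3 ≥ 4 gives C(9,3) = 84; x_4 ≥ 9 gives C(4,3) = 4. Together 218.
Add back pairs where two caps are both exceeded: 0 + 0 + 0 + 20 + 0 + 0 = 20.
By inclusion–exclusion the count is 286 − 218 + 20 = 88.

88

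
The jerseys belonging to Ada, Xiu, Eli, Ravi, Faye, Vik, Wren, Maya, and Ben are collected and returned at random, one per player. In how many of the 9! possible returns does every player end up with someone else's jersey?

133496

Count assignments avoiding every fixed point. For any j of the 9 players fixed to their old jersey, the other 9−j can be arranged in (9−j)! ways.
By inclusion–exclusion this is Σ_{j=0}^{9} (−1)^j C(9,j)·(9−j)!.
Computing: 362880 − 362880 + 181440 − 60480 + 15120 − 3024 + 504 − 72 + 9 − 1 = 133496.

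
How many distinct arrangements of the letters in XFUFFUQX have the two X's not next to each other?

1260

Total arrangements of XFUFFUQX: 8!/(3!·2!·2!) = 1680.
Arrangements with the X's together: treat XX as one letter, giving (7)!/(3!·2!) = 420.
Subtracting, 1680 − 420 = 1260 arrangements keep the X's apart.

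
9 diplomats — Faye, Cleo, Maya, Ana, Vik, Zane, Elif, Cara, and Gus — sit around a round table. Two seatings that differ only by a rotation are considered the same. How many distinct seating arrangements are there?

Fix one person's seat to break rotational symmetry; the remaining 8 people can be arranged in (8)! = 40320 ways.

40320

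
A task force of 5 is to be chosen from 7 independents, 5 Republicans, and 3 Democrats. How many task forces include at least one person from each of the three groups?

Unrestricted: C(15,5) = 3003 ways to pick any 5 of the 15.
Subtract selections that omit an entire group: no independents → C(8,5) = 56; no Republicans → C(10,5) = 252; no Democrats → C(12,5) = 792.
Add back selections omitting two groups (i.e. drawn from a single group): C(7,5) + C(5,5) + C(3,5) = 22.
By inclusion–exclusion: 3003 − 1100 + 22 = 1925.

1925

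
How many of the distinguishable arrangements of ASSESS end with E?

Fix E in the last position and arrange the remaining 5 letters.
Those 5 letters have S appearing 4 times, giving (5)!/(4!) = 5.

5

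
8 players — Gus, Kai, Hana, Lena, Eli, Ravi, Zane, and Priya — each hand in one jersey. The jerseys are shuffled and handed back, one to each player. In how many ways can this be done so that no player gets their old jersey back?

Let Aᵢ be the assignments in which player i gets their old jersey. We want the size of the complement of A₁∪…∪A_8.
By inclusion–exclusion this is Σ_{j=0}^{8} (−1)^j C(8,j)·(8−j)!.
Computing: 40320 − 40320 + 20160 − 6720 + 1680 − 336 + 56 − 8 + 1 = 14833.

14833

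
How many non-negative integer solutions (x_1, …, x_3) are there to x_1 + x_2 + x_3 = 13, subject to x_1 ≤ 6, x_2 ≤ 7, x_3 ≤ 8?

Ignoring the caps, the number of non-negative solutions to x_1+…+x_3 = 13 is C(15,2) = 105.
Subtract solutions that violate a single cap (substitute x_i' = x_i − (cap_i+1)): x_1 ≥ 7 gives C(8,2) = 28; x_2 ≥ 8 gives C(7,2) = 21; x_3 ≥ 9 gives C(6,2) = 15. Together 64.
No two caps can be exceeded simultaneously, so the pair terms are all 0.
By inclusion–exclusion the count is 105 − 64 + 0 = 41.

41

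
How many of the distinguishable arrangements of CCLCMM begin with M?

20

Fix M in the first position and arrange the remaining 5 letters.
Those 5 letters have C appearing 3 times, giving (5)!/(3!) = 20.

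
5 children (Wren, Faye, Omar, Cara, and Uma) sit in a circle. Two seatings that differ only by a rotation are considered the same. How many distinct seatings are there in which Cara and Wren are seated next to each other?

Treat {Cara, Wren} as one unit (2 internal orders) and seat the resulting 4 units around the table: (3)! circular arrangements.
So 2 × (3)! = 2 × 6 = 12.

12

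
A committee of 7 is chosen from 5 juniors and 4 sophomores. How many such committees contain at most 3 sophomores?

Split by how many sophomores are chosen (0 through 3).
Sum: C(4,0)·C(5,7) + C(4,1)·C(5,6) + C(4,2)·C(5,5) + C(4,3)·C(5,4) = 0 + 0 + 6 + 20 = 26.

26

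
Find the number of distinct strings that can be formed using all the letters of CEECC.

10

The 5 letters of CEECC have repeats: C appearing 3 times and E appearing twice.
Dividing 5! = 120 by 3!·2! = 12 for the repeated letters gives 10.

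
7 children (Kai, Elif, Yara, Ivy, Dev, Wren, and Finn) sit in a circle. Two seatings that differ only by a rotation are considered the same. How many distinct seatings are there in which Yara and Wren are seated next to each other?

240

Treat {Yara, Wren} as one unit (2 internal orders) and seat the resulting 6 units around the table: (5)! circular arrangements.
So 2 × (5)! = 2 × 120 = 240.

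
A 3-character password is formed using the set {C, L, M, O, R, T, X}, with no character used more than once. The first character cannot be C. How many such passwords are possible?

180

The first character has 7−1 = 6 choices (anything except C).
The remaining 2 characters are filled from the other 6 symbols without repetition: 6 × 5 = 30.
Total: 6 × 30 = 180.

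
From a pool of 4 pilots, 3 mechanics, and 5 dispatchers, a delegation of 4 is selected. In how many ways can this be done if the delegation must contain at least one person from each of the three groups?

With no constraint there are C(12,4) = 495 possible selections.
Subtract selections that omit an entire group: no pilots → C(8,4) = 70; no mechanics → C(9,4) = 126; no dispatchers → C(7,4) = 35.
Add back selections omitting two groups (i.e. drawn from a single group): C(4,4) + C(3,4) + C(5,4) = 6.
By inclusion–exclusion: 495 − 231 + 6 = 270.

270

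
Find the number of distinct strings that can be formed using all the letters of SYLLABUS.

10080

SYLLABUS has 8 letters with L appearing twice and S appearing twice.
The number of distinct arrangements is 8!/(2!·2!) = 40320/4 = 10080.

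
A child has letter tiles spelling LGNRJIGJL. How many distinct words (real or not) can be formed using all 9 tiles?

45360

Letter multiplicities in LGNRJIGJL: G×2, I×1, J×2, L×2, N×1, R×1.
Dividing 9! = 362880 by 2!·2!·2! = 8 for the repeated letters gives 45360.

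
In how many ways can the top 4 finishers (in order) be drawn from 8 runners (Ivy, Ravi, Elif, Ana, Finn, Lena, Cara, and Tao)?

There are 8 choices for 1st place, 7 for 2nd, and so on down to 5 for position 4.
That gives 8 × 7 × 6 × 5 = 1680.

1680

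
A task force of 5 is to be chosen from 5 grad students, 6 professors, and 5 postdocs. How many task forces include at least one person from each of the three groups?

3200

With no constraint there are C(16,5) = 4368 possible selections.
Subtract selections that omit an entire group: no grad students → C(11,5) = 462; no professors → C(10,5) = 252; no postdocs → C(11,5) = 462.
Add back selections omitting two groups (i.e. drawn from a single group): C(5,5) + C(6,5) + C(5,5) = 8.
By inclusion–exclusion: 4368 − 1176 + 8 = 3200.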